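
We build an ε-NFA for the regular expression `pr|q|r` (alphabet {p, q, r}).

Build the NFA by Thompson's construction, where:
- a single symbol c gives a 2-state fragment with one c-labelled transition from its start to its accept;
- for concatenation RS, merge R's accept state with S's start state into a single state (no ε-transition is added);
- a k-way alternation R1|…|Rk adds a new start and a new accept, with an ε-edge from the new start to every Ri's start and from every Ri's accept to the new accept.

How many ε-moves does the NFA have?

Building bottom-up:
Each of the 4 symbol leaves contributes 0 ε-transitions.
  pr → 0 ε-transitions
  pr|q|r → 6 ε-transitions

6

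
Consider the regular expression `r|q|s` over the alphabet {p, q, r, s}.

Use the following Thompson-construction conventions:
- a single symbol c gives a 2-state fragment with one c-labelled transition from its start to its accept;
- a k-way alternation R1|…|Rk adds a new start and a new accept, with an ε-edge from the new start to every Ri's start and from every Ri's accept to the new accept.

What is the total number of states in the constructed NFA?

Per subexpression:
Each of the 3 symbol leaves contributes a 2-state fragment.
  r|q|s → 8 states

8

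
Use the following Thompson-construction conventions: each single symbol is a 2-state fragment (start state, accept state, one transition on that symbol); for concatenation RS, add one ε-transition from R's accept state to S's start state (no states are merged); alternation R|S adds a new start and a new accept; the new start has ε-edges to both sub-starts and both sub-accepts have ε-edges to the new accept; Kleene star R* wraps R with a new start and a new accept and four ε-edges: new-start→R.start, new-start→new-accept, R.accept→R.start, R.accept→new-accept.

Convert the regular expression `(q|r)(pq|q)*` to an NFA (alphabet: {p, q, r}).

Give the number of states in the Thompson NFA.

Bottom-up over the parse tree:
Each of the 5 symbol leaves contributes a 2-state fragment.
  q|r = 6 states
  pq = 4 states
  pq|q = 8 states
  (pq|q)* = 10 states
  (q|r)(pq|q)* = 16 states

16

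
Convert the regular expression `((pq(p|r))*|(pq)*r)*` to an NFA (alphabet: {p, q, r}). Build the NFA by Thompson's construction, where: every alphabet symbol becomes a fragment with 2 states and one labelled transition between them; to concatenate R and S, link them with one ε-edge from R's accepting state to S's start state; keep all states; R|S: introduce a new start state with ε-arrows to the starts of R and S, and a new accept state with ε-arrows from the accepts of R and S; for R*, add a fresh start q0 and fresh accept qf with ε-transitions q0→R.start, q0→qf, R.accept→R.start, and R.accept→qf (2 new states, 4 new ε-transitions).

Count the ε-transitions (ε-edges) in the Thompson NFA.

Building bottom-up:
Each of the 7 symbol leaves contributes 0 ε-transitions.
  p|r — 4 ε-transitions
  pq(p|r) — 6 ε-transitions
  (pq(p|r))* — 10 ε-transitions
  pq — 1 ε-transition
  (pq)* — 5 ε-transitions
  (pq)*r — 6 ε-transitions
  (pq(p|r))*|(pq)*r — 20 ε-transitions
  ((pq(p|r))*|(pq)*r)* — 24 ε-transitions

24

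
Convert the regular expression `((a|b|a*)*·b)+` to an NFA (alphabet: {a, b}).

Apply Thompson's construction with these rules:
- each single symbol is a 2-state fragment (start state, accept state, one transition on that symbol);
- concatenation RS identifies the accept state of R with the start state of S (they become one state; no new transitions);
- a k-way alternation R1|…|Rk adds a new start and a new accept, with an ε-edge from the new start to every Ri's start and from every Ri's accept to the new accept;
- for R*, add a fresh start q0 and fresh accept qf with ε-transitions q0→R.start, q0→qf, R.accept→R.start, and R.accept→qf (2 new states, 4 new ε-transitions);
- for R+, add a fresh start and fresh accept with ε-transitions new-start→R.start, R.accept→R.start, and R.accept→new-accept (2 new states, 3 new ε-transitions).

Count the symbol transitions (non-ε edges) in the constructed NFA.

4

By structural recursion:
Each of the 4 symbol leaves contributes exactly 1 symbol transition.
  a* → 1 symbol transition
  a|b|a* → 3 symbol transitions
  (a|b|a*)* → 3 symbol transitions
  (a|b|a*)*·b → 4 symbol transitions
  ((a|b|a*)*·b)+ → 4 symbol transitions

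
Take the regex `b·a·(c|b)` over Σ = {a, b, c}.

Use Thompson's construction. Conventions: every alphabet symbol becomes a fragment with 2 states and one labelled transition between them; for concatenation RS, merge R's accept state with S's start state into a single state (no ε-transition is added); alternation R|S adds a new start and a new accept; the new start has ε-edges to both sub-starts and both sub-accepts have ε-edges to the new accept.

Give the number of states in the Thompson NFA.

Recursing over subexpressions:
Each of the 4 symbol leaves contributes a 2-state fragment.
  c|b → 6 states
  b·a·(c|b) → 8 states

8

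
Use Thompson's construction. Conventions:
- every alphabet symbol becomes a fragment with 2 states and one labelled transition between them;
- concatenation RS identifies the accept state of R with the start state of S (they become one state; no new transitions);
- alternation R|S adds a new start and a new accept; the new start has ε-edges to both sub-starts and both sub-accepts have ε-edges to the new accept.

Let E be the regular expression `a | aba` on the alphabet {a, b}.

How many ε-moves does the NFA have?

4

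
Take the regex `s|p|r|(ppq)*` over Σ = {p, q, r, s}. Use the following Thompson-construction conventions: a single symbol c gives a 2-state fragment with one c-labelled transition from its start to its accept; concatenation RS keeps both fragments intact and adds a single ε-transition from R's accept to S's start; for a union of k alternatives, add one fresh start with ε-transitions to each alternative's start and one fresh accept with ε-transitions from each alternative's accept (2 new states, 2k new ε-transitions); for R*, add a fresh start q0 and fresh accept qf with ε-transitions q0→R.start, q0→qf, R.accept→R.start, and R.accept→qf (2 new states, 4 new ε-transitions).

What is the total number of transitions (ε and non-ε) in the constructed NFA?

20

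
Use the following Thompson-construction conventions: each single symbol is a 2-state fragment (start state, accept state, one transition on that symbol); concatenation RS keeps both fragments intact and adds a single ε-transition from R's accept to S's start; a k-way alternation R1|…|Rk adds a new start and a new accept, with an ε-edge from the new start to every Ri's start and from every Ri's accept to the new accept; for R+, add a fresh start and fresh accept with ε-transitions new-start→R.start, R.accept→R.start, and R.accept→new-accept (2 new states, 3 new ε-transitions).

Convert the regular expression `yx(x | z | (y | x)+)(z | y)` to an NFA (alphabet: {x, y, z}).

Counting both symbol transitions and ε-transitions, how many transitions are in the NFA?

28

Building bottom-up:
Each of the 8 symbol leaves contributes 1 transition (1 symbol, 0 ε).
  y | x → 6 transitions (2 symbol, 4 ε)
  (y | x)+ → 9 transitions (2 symbol, 7 ε)
  x | z | (y | x)+ → 17 transitions (4 symbol, 13 ε)
  z | y → 6 transitions (2 symbol, 4 ε)
  yx(x | z | (y | x)+)(z | y) → 28 transitions (8 symbol, 20 ε)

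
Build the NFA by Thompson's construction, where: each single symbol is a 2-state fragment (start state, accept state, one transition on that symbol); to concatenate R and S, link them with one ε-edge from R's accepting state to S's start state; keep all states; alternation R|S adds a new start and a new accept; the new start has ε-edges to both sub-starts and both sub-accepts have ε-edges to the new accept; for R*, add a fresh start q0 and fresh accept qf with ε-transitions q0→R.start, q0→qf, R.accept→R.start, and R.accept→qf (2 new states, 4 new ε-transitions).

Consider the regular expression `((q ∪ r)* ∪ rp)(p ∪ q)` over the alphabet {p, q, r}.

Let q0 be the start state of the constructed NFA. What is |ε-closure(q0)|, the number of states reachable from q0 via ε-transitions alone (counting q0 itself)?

Compute the ε-closure size of each fragment's start state recursively; a symbol fragment's start has no outgoing ε-edge, so its closure is just itself (size 1).
  q ∪ r → C = 1 + 1 + 1 = 3 (the new accept is not ε-reachable since no branch accepts ε)
  (q ∪ r)* → C = 1 (new start) + 3 (body) + 1 (new accept) = 5
  rp → C equals the left operand's closure size = 1 (its accept is not ε-reachable, so the closure stops there)
  (q ∪ r)* ∪ rp → C = 1 (new start) + (5 + 1) + 1 (new accept, since some branch ε-reaches its own accept) = 8
  p ∪ q → C = 1 + 1 + 1 = 3 (the new accept is not ε-reachable since no branch accepts ε)
  ((q ∪ r)* ∪ rp)(p ∪ q) → C = 8 + 3 = 11 (closure spills across the concat boundary because the left factor accepts ε)

11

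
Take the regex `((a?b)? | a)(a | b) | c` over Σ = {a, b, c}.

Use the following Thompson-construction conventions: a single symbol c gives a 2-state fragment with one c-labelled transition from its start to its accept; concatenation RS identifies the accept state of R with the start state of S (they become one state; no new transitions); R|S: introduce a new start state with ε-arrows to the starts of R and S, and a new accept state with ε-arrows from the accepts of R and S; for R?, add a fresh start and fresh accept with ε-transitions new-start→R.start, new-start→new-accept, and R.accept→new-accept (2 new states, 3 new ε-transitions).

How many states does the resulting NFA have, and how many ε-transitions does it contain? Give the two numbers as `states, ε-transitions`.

By structural recursion:
Each of the 6 symbol leaves contributes 2 states and 0 ε-transitions.
  a? → 4 states, 3 ε-transitions
  a?b → 5 states, 3 ε-transitions
  (a?b)? → 7 states, 6 ε-transitions
  (a?b)? | a → 11 states, 10 ε-transitions
  a | b → 6 states, 4 ε-transitions
  ((a?b)? | a)(a | b) → 16 states, 14 ε-transitions
  ((a?b)? | a)(a | b) | c → 20 states, 18 ε-transitions

20, 18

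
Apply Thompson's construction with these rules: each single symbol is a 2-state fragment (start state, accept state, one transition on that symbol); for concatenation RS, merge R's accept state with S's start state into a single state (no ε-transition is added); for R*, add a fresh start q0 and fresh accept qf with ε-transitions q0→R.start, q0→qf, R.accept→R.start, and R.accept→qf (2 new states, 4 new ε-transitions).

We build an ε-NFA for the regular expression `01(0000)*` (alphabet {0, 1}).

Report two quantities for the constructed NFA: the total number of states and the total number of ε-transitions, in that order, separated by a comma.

9, 4

By structural recursion:
Each of the 6 symbol leaves contributes 2 states and 0 ε-transitions.
  0000 : 5 states, 0 ε-transitions
  (0000)* : 7 states, 4 ε-transitions
  01(0000)* : 9 states, 4 ε-transitions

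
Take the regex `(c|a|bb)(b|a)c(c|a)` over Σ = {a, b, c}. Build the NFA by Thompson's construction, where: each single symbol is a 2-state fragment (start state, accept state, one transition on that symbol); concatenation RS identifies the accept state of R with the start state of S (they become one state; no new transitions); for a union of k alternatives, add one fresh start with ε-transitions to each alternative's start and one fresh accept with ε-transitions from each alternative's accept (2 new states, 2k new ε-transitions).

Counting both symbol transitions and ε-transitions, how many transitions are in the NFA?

By structural recursion:
Each of the 9 symbol leaves contributes 1 transition (1 symbol, 0 ε).
  bb — 2 transitions (2 symbol, 0 ε)
  c|a|bb — 10 transitions (4 symbol, 6 ε)
  b|a — 6 transitions (2 symbol, 4 ε)
  c|a — 6 transitions (2 symbol, 4 ε)
  (c|a|bb)(b|a)c(c|a) — 23 transitions (9 symbol, 14 ε)

23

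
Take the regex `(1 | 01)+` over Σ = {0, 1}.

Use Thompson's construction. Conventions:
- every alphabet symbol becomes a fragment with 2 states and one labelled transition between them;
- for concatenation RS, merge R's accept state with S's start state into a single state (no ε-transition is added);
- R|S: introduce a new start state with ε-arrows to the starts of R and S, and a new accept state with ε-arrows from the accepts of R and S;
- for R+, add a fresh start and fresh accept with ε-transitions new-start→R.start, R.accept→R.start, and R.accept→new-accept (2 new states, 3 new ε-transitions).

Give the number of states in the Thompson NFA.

Bottom-up over the parse tree:
Each of the 3 symbol leaves contributes a 2-state fragment.
  01 = 3 states
  1 | 01 = 7 states
  (1 | 01)+ = 9 states

9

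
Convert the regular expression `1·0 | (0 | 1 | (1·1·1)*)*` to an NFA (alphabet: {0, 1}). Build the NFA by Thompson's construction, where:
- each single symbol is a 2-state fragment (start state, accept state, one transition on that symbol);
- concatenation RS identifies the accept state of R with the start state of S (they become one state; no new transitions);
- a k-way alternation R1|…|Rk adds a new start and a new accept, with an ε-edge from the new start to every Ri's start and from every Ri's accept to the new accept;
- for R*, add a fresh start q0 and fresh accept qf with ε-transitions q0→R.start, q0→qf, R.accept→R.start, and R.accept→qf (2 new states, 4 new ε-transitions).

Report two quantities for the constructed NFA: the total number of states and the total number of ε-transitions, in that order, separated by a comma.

19, 18

Bottom-up over the parse tree:
Each of the 7 symbol leaves contributes 2 states and 0 ε-transitions.
  1·0 — 3 states, 0 ε-transitions
  1·1·1 — 4 states, 0 ε-transitions
  (1·1·1)* — 6 states, 4 ε-transitions
  0 | 1 | (1·1·1)* — 12 states, 10 ε-transitions
  (0 | 1 | (1·1·1)*)* — 14 states, 14 ε-transitions
  1·0 | (0 | 1 | (1·1·1)*)* — 19 states, 18 ε-transitions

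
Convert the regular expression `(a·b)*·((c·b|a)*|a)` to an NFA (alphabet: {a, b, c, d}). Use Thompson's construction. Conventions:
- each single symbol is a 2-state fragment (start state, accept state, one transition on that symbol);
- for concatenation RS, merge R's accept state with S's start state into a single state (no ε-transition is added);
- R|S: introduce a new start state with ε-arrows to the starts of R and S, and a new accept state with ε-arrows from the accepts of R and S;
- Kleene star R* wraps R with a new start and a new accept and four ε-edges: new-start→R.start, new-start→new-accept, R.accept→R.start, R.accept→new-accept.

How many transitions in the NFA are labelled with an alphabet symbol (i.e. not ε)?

6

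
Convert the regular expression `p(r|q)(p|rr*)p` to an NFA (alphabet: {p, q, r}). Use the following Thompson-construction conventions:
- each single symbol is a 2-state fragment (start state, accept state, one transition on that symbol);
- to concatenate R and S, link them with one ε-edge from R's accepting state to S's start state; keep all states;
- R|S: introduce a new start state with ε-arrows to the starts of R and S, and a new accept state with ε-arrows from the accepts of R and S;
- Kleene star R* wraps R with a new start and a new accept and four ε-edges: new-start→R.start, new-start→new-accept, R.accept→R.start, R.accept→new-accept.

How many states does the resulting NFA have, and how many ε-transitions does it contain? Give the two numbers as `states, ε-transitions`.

Building bottom-up:
Each of the 7 symbol leaves contributes 2 states and 0 ε-transitions.
  r|q = 6 states, 4 ε-transitions
  r* = 4 states, 4 ε-transitions
  rr* = 6 states, 5 ε-transitions
  p|rr* = 10 states, 9 ε-transitions
  p(r|q)(p|rr*)p = 20 states, 16 ε-transitions

20, 16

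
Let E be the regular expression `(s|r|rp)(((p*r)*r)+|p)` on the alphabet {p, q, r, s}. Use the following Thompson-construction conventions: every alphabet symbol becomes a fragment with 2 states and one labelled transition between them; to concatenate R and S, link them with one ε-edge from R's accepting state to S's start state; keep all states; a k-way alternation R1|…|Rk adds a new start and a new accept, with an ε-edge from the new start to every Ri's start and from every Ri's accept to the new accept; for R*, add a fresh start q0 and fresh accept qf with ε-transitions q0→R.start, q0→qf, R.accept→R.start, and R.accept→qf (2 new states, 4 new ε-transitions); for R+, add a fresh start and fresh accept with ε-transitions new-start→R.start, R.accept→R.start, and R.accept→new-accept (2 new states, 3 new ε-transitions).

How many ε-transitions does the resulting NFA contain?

25

Per subexpression:
Each of the 8 symbol leaves contributes 0 ε-transitions.
  rp = 1 ε-transition
  s|r|rp = 7 ε-transitions
  p* = 4 ε-transitions
  p*r = 5 ε-transitions
  (p*r)* = 9 ε-transitions
  (p*r)*r = 10 ε-transitions
  ((p*r)*r)+ = 13 ε-transitions
  ((p*r)*r)+|p = 17 ε-transitions
  (s|r|rp)(((p*r)*r)+|p) = 25 ε-transitions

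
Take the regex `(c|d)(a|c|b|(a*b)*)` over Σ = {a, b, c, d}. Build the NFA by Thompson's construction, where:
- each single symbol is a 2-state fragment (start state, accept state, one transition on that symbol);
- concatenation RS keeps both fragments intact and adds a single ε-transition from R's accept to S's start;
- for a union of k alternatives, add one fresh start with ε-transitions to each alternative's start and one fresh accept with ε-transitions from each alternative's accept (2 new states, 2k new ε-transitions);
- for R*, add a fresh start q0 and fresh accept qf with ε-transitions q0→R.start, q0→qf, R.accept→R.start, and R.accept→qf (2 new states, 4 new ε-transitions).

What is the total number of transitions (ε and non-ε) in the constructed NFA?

By structural recursion:
Each of the 7 symbol leaves contributes 1 transition (1 symbol, 0 ε).
  c|d : 6 transitions (2 symbol, 4 ε)
  a* : 5 transitions (1 symbol, 4 ε)
  a*b : 7 transitions (2 symbol, 5 ε)
  (a*b)* : 11 transitions (2 symbol, 9 ε)
  a|c|b|(a*b)* : 22 transitions (5 symbol, 17 ε)
  (c|d)(a|c|b|(a*b)*) : 29 transitions (7 symbol, 22 ε)

29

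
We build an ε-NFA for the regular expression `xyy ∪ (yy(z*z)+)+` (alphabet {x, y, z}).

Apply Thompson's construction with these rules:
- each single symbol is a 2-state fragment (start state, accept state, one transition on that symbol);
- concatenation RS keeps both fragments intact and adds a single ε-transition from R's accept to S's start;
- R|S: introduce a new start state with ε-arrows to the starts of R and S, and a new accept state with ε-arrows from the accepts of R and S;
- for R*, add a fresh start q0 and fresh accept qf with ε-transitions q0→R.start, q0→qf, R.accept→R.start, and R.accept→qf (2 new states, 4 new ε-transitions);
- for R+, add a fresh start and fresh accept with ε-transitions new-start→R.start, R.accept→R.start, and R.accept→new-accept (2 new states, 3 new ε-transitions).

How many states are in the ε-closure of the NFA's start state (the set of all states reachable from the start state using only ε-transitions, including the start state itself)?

4

Compute the ε-closure size of each fragment's start state recursively; a symbol fragment's start has no outgoing ε-edge, so its closure is just itself (size 1).
  xyy — same as the first factor's closure: |closure| = 1
  z* — |closure| = 1 (new start) + 1 (body) + 1 (new accept) = 3
  z*z — the left operand accepts ε, so the closure extends into the next operand (via the concat ε-link); |closure| = 3 + 1 = 4
  (z*z)+ — new start ε-reaches only the body's start; the new accept needs a symbol first: |closure| = 1 + 4 = 5
  yy(z*z)+ — same as the first factor's closure: |closure| = 1
  (yy(z*z)+)+ — |closure| = 1 + 1 = 2 (the body doesn't accept ε, so the new accept is not reached)
  xyy ∪ (yy(z*z)+)+ — |closure| = 1 + 1 + 2 = 4 (the new accept is not ε-reachable since no branch accepts ε)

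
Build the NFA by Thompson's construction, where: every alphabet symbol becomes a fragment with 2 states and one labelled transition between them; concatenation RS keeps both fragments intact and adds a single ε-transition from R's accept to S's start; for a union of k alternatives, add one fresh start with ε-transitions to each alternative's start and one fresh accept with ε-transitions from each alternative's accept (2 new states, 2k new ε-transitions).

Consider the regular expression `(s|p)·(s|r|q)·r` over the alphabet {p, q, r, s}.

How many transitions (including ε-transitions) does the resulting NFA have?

18

Building bottom-up:
Each of the 6 symbol leaves contributes 1 transition (1 symbol, 0 ε).
  s|p — 6 transitions (2 symbol, 4 ε)
  s|r|q — 9 transitions (3 symbol, 6 ε)
  (s|p)·(s|r|q)·r — 18 transitions (6 symbol, 12 ε)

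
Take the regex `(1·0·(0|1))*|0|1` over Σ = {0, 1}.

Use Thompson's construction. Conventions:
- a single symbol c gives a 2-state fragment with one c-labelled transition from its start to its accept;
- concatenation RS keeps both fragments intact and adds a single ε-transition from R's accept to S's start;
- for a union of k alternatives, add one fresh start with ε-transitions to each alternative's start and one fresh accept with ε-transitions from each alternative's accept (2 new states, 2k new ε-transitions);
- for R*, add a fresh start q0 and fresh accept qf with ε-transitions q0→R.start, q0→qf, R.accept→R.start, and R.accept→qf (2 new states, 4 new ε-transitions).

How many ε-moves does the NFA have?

Per subexpression:
Each of the 6 symbol leaves contributes 0 ε-transitions.
  0|1 → 4 ε-transitions
  1·0·(0|1) → 6 ε-transitions
  (1·0·(0|1))* → 10 ε-transitions
  (1·0·(0|1))*|0|1 → 16 ε-transitions

16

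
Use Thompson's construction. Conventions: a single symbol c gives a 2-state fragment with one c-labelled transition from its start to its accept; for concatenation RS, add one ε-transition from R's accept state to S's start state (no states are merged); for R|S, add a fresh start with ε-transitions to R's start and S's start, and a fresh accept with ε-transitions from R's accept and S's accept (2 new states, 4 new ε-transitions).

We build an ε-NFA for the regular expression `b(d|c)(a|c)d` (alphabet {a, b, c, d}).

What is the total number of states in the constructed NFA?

By structural recursion:
Each of the 6 symbol leaves contributes a 2-state fragment.
  d|c = 6 states
  a|c = 6 states
  b(d|c)(a|c)d = 16 states

16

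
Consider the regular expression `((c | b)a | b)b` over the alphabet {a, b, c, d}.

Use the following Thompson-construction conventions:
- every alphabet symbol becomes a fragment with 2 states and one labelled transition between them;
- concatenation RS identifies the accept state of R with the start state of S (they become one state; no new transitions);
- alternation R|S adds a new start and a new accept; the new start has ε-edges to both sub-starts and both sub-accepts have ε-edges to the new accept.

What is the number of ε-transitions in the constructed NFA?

Bottom-up over the parse tree:
Each of the 5 symbol leaves contributes 0 ε-transitions.
  c | b : 4 ε-transitions
  (c | b)a : 4 ε-transitions
  (c | b)a | b : 8 ε-transitions
  ((c | b)a | b)b : 8 ε-transitions

8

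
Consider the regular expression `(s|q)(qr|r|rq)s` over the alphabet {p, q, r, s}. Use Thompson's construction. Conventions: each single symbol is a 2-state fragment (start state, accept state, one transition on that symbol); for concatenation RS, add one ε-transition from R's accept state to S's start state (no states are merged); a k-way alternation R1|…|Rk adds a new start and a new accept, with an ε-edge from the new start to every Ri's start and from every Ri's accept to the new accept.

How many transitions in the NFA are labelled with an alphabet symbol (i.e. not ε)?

By structural recursion:
Each of the 8 symbol leaves contributes exactly 1 symbol transition.
  s|q = 2 symbol transitions
  qr = 2 symbol transitions
  rq = 2 symbol transitions
  qr|r|rq = 5 symbol transitions
  (s|q)(qr|r|rq)s = 8 symbol transitions

8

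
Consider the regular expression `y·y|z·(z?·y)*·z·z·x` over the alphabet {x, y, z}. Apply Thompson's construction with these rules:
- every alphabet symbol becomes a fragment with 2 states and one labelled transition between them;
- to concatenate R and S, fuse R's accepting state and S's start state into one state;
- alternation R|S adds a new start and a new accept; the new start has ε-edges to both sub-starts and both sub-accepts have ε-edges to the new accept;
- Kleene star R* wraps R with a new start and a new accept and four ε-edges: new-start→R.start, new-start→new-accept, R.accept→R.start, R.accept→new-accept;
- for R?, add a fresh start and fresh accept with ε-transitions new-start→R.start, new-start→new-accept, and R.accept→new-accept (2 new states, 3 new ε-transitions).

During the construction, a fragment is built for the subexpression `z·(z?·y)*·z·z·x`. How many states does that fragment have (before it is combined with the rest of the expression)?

11

Fragment for `z·(z?·y)*·z·z·x`:
Each of the 6 symbol leaves contributes a 2-state fragment.
  z? = 4 states
  z?·y = 5 states
  (z?·y)* = 7 states
  z·(z?·y)*·z·z·x = 11 states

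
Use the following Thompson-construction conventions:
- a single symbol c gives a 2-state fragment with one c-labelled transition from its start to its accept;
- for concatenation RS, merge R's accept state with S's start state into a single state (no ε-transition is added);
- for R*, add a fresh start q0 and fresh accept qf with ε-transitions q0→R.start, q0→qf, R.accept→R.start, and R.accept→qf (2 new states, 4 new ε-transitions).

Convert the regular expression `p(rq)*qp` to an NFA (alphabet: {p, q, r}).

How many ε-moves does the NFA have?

By structural recursion:
Each of the 5 symbol leaves contributes 0 ε-transitions.
  rq = 0 ε-transitions
  (rq)* = 4 ε-transitions
  p(rq)*qp = 4 ε-transitions

4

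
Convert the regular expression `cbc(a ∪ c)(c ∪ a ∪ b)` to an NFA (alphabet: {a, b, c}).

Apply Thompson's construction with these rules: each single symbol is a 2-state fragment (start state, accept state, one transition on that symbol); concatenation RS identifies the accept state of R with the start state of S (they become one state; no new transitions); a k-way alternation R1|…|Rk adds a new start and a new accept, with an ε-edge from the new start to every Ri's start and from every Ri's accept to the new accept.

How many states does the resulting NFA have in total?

16

Bottom-up over the parse tree:
Each of the 8 symbol leaves contributes a 2-state fragment.
  a ∪ c = 6 states
  c ∪ a ∪ b = 8 states
  cbc(a ∪ c)(c ∪ a ∪ b) = 16 states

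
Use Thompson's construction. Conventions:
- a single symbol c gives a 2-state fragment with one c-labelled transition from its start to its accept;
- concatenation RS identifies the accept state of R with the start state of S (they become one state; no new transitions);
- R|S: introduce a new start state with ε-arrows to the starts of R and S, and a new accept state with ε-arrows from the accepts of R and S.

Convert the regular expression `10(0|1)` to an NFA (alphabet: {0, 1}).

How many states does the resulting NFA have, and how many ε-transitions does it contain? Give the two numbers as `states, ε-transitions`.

8, 4

Per subexpression:
Each of the 4 symbol leaves contributes 2 states and 0 ε-transitions.
  0|1 = 6 states, 4 ε-transitions
  10(0|1) = 8 states, 4 ε-transitions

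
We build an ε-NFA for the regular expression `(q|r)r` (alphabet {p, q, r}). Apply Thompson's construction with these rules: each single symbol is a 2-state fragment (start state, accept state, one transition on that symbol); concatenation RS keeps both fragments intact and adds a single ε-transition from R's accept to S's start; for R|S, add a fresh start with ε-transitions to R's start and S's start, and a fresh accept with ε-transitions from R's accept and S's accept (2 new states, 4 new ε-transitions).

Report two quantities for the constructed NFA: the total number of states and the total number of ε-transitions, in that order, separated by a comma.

8, 5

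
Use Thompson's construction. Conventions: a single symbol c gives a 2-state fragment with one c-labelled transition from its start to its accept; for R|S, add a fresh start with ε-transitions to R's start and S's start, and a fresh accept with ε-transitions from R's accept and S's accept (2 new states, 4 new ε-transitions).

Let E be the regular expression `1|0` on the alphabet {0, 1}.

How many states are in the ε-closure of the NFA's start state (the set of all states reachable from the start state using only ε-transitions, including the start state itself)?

Let C(F) = |ε-closure(F.start)| within fragment F, and note whether F accepts ε. Symbol fragments have C = 1 and do not accept ε. Then:
  1|0 → new start ε-reaches every alternative's start; none of them accept ε, so the new accept is not reached: |closure| = 1 + 1 + 1 = 3

3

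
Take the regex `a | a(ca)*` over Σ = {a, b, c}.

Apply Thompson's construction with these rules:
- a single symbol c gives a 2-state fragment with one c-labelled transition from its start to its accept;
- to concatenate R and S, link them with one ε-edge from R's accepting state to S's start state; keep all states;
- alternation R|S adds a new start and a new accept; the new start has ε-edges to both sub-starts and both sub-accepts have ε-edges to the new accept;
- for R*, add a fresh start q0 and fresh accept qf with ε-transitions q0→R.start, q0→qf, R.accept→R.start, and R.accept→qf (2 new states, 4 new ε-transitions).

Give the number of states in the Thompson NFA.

12

Bottom-up over the parse tree:
Each of the 4 symbol leaves contributes a 2-state fragment.
  ca = 4 states
  (ca)* = 6 states
  a(ca)* = 8 states
  a | a(ca)* = 12 states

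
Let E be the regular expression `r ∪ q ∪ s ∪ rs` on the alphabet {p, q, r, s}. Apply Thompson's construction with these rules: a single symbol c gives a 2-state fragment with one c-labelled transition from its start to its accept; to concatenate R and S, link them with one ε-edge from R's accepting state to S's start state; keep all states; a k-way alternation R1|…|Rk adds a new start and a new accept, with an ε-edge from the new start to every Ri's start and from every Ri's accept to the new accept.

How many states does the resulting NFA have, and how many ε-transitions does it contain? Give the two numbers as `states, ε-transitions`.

Building bottom-up:
Each of the 5 symbol leaves contributes 2 states and 0 ε-transitions.
  rs → 4 states, 1 ε-transition
  r ∪ q ∪ s ∪ rs → 12 states, 9 ε-transitions

12, 9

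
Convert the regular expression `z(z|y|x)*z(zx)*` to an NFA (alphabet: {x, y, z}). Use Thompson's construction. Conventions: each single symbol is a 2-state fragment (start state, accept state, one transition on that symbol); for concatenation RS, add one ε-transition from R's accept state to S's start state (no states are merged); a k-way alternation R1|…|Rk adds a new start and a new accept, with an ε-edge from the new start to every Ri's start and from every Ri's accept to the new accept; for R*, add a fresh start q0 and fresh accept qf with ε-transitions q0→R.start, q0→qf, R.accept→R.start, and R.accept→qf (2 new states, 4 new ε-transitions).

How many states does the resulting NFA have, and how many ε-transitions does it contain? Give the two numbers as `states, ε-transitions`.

Recursing over subexpressions:
Each of the 7 symbol leaves contributes 2 states and 0 ε-transitions.
  z|y|x → 8 states, 6 ε-transitions
  (z|y|x)* → 10 states, 10 ε-transitions
  zx → 4 states, 1 ε-transition
  (zx)* → 6 states, 5 ε-transitions
  z(z|y|x)*z(zx)* → 20 states, 18 ε-transitions

20, 18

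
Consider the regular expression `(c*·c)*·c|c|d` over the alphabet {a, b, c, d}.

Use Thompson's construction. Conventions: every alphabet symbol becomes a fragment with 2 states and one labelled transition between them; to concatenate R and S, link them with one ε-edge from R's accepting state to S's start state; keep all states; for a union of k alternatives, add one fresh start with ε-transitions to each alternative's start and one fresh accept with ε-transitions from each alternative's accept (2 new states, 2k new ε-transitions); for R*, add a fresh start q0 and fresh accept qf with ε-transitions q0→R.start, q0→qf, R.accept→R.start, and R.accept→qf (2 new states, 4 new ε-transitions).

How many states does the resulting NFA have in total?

16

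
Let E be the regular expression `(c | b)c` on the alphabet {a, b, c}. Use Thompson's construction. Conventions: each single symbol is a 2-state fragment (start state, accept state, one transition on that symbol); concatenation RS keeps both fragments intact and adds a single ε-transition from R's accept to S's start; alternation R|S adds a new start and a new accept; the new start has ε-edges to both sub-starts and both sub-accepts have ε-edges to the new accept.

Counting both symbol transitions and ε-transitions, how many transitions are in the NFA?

8

Recursing over subexpressions:
Each of the 3 symbol leaves contributes 1 transition (1 symbol, 0 ε).
  c | b — 6 transitions (2 symbol, 4 ε)
  (c | b)c — 8 transitions (3 symbol, 5 ε)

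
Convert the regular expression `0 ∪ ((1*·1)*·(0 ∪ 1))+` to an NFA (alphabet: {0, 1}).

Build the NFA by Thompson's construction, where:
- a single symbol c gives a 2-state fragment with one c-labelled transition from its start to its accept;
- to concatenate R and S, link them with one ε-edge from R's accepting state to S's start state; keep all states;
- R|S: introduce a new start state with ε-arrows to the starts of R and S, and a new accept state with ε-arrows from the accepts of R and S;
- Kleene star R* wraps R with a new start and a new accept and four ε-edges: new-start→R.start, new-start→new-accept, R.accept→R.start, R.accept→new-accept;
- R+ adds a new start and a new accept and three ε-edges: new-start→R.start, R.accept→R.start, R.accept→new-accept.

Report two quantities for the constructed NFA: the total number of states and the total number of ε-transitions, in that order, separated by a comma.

20, 21

Recursing over subexpressions:
Each of the 5 symbol leaves contributes 2 states and 0 ε-transitions.
  1* = 4 states, 4 ε-transitions
  1*·1 = 6 states, 5 ε-transitions
  (1*·1)* = 8 states, 9 ε-transitions
  0 ∪ 1 = 6 states, 4 ε-transitions
  (1*·1)*·(0 ∪ 1) = 14 states, 14 ε-transitions
  ((1*·1)*·(0 ∪ 1))+ = 16 states, 17 ε-transitions
  0 ∪ ((1*·1)*·(0 ∪ 1))+ = 20 states, 21 ε-transitions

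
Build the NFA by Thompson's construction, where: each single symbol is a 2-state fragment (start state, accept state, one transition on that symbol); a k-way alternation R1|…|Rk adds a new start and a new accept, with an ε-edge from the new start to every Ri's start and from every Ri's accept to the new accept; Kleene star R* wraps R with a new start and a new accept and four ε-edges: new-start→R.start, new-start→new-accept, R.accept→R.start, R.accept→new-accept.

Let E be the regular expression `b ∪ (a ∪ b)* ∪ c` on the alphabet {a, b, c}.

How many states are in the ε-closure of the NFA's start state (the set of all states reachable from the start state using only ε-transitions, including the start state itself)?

9

Let C(F) = |ε-closure(F.start)| within fragment F, and note whether F accepts ε. Symbol fragments have C = 1 and do not accept ε. Then:
  a ∪ b → new start ε-reaches every alternative's start; none of them accept ε, so the new accept is not reached: C = 1 + 1 + 1 = 3
  (a ∪ b)* → new start has ε-edges to the inner start and to the new accept, so C = 2 + 3 = 5
  b ∪ (a ∪ b)* ∪ c → new start ε-reaches every alternative's start; at least one alternative accepts ε, so the union's new accept is reached too: C = 1 + 1 + 5 + 1 + 1 = 9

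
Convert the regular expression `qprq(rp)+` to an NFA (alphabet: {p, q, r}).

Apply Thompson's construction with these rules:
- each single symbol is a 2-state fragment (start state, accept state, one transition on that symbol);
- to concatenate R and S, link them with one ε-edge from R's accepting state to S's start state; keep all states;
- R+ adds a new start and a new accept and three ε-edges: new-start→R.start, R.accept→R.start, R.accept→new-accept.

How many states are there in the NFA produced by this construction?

14

Per subexpression:
Each of the 6 symbol leaves contributes a 2-state fragment.
  rp : 4 states
  (rp)+ : 6 states
  qprq(rp)+ : 14 states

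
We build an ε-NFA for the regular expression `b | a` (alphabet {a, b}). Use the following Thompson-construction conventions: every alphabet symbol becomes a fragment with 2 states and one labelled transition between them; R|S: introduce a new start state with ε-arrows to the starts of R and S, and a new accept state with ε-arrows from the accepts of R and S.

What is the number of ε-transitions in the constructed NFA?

Per subexpression:
Each of the 2 symbol leaves contributes 0 ε-transitions.
  b | a → 4 ε-transitions

4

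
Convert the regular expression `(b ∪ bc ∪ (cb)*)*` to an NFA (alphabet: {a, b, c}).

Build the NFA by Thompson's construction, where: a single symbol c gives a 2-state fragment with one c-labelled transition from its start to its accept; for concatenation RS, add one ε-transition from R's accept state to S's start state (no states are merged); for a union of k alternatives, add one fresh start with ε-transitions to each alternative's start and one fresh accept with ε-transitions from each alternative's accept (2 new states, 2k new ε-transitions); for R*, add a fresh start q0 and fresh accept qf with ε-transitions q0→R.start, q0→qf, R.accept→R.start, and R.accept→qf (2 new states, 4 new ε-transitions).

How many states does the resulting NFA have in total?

16

Building bottom-up:
Each of the 5 symbol leaves contributes a 2-state fragment.
  bc : 4 states
  cb : 4 states
  (cb)* : 6 states
  b ∪ bc ∪ (cb)* : 14 states
  (b ∪ bc ∪ (cb)*)* : 16 states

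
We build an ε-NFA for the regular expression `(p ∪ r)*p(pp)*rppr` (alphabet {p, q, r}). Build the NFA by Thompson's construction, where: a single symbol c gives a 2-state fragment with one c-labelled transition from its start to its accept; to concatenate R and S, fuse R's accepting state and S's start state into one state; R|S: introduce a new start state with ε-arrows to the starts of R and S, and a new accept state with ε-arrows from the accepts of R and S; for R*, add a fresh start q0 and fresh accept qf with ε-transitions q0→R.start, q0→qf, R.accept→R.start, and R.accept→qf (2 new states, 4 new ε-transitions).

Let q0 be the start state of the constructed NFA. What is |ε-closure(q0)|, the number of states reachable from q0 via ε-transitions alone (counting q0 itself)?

5

Work bottom-up. For each fragment F, track |ε-closure(F.start)| and whether F's accept lies in that closure (i.e. whether F accepts ε). A single-symbol fragment has closure size 1 and does not accept ε.
  p ∪ r — C = 1 + 1 + 1 = 3 (the new accept is not ε-reachable since no branch accepts ε)
  (p ∪ r)* — new start has ε-edges to the inner start and to the new accept, so C = 2 + 3 = 5
  pp — C equals the left operand's closure size = 1 (its accept is not ε-reachable, so the closure stops there)
  (pp)* — C = 1 (new start) + 1 (body) + 1 (new accept) = 3
  (p ∪ r)*p(pp)*rppr — C = 5 + (1−1) = 5 (closure spills across the concat boundary because the left factor accepts ε)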